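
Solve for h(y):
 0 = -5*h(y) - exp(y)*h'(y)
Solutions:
 h(y) = C1*exp(5*exp(-y))


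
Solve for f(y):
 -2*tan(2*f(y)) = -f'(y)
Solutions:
 f(y) = -asin(C1*exp(4*y))/2 + pi/2
 f(y) = asin(C1*exp(4*y))/2


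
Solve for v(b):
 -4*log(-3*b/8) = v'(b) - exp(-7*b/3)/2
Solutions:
 v(b) = C1 - 4*b*log(-b) + 4*b*(-log(3) + 1 + 3*log(2)) - 3*exp(-7*b/3)/14


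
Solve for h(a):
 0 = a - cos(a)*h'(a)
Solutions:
 h(a) = C1 + Integral(a/cos(a), a)


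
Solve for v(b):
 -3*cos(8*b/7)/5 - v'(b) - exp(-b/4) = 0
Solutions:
 v(b) = C1 - 21*sin(8*b/7)/40 + 4*exp(-b/4)


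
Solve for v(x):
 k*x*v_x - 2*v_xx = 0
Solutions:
 v(x) = Piecewise((-sqrt(pi)*C1*erf(x*sqrt(-k)/2)/sqrt(-k) - C2, (k > 0) | (k < 0)), (-C1*x - C2, True))


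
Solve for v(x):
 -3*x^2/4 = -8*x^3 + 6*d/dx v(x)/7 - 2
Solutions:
 v(x) = C1 + 7*x^4/3 - 7*x^3/24 + 7*x/3


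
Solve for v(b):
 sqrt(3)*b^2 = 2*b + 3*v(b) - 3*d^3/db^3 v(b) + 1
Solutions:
 v(b) = C3*exp(b) + sqrt(3)*b^2/3 - 2*b/3 + (C1*sin(sqrt(3)*b/2) + C2*cos(sqrt(3)*b/2))*exp(-b/2) - 1/3


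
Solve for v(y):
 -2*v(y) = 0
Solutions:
 v(y) = 0


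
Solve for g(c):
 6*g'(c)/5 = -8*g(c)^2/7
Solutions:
 g(c) = 21/(C1 + 20*c)


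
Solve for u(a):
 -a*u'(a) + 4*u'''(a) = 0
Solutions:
 u(a) = C1 + Integral(C2*airyai(2^(1/3)*a/2) + C3*airybi(2^(1/3)*a/2), a)


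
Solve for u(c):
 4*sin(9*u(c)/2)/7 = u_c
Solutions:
 -4*c/7 + log(cos(9*u(c)/2) - 1)/9 - log(cos(9*u(c)/2) + 1)/9 = C1


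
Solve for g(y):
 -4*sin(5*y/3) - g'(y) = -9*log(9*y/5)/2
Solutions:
 g(y) = C1 + 9*y*log(y)/2 - 9*y*log(5)/2 - 9*y/2 + 9*y*log(3) + 12*cos(5*y/3)/5


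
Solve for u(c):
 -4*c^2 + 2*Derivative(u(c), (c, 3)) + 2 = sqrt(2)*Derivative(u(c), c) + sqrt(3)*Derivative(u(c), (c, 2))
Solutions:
 u(c) = C1 + C2*exp(c*(sqrt(3) + sqrt(3 + 8*sqrt(2)))/4) + C3*exp(c*(-sqrt(3 + 8*sqrt(2)) + sqrt(3))/4) - 2*sqrt(2)*c^3/3 + 2*sqrt(3)*c^2 - 8*c - 5*sqrt(2)*c


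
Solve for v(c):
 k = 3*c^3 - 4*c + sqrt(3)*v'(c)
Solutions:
 v(c) = C1 - sqrt(3)*c^4/4 + 2*sqrt(3)*c^2/3 + sqrt(3)*c*k/3


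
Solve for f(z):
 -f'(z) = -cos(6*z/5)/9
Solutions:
 f(z) = C1 + 5*sin(6*z/5)/54


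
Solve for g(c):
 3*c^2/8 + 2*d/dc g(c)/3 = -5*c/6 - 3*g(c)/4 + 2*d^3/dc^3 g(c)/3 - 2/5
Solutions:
 g(c) = C1*exp(-c*(8*18^(1/3)/(sqrt(5793) + 81)^(1/3) + 12^(1/3)*(sqrt(5793) + 81)^(1/3))/24)*sin(2^(1/3)*3^(1/6)*c*(-2^(1/3)*3^(2/3)*(sqrt(5793) + 81)^(1/3)/24 + (sqrt(5793) + 81)^(-1/3))) + C2*exp(-c*(8*18^(1/3)/(sqrt(5793) + 81)^(1/3) + 12^(1/3)*(sqrt(5793) + 81)^(1/3))/24)*cos(2^(1/3)*3^(1/6)*c*(-2^(1/3)*3^(2/3)*(sqrt(5793) + 81)^(1/3)/24 + (sqrt(5793) + 81)^(-1/3))) + C3*exp(c*(8*18^(1/3)/(sqrt(5793) + 81)^(1/3) + 12^(1/3)*(sqrt(5793) + 81)^(1/3))/12) - c^2/2 - 2*c/9 - 136/405


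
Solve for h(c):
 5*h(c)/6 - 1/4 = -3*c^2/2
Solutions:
 h(c) = 3/10 - 9*c^2/5


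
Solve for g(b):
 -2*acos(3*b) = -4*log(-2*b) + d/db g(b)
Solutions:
 g(b) = C1 + 4*b*log(-b) - 2*b*acos(3*b) - 4*b + 4*b*log(2) + 2*sqrt(1 - 9*b^2)/3


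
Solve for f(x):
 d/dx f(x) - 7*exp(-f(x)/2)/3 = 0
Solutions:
 f(x) = 2*log(C1 + 7*x/6)


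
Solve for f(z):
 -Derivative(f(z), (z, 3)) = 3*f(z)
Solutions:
 f(z) = C3*exp(-3^(1/3)*z) + (C1*sin(3^(5/6)*z/2) + C2*cos(3^(5/6)*z/2))*exp(3^(1/3)*z/2)


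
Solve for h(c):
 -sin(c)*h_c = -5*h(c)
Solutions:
 h(c) = C1*sqrt(cos(c) - 1)*(cos(c)^2 - 2*cos(c) + 1)/(sqrt(cos(c) + 1)*(cos(c)^2 + 2*cos(c) + 1))


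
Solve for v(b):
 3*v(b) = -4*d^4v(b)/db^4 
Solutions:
 v(b) = (C1*sin(3^(1/4)*b/2) + C2*cos(3^(1/4)*b/2))*exp(-3^(1/4)*b/2) + (C3*sin(3^(1/4)*b/2) + C4*cos(3^(1/4)*b/2))*exp(3^(1/4)*b/2)


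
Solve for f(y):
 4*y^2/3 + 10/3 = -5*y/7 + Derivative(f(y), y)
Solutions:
 f(y) = C1 + 4*y^3/9 + 5*y^2/14 + 10*y/3


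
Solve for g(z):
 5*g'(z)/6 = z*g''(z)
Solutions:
 g(z) = C1 + C2*z^(11/6)


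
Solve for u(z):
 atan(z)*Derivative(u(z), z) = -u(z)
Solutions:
 u(z) = C1*exp(-Integral(1/atan(z), z))


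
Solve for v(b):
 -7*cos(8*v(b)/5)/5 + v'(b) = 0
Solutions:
 -7*b/5 - 5*log(sin(8*v(b)/5) - 1)/16 + 5*log(sin(8*v(b)/5) + 1)/16 = C1


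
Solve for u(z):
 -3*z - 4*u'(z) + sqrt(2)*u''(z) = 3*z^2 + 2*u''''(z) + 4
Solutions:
 u(z) = C1 + C2*exp(3^(1/3)*z*(sqrt(2)*3^(1/3)/(sqrt(3)*sqrt(108 - sqrt(2))/2 + 9)^(1/3) + 2*(sqrt(3)*sqrt(108 - sqrt(2))/2 + 9)^(1/3))/12)*sin(z*(-3*sqrt(6)/(3*sqrt(3)*sqrt(108 - sqrt(2))/2 + 27)^(1/3) + 2*sqrt(3)*(3*sqrt(3)*sqrt(108 - sqrt(2))/2 + 27)^(1/3))/12) + C3*exp(3^(1/3)*z*(sqrt(2)*3^(1/3)/(sqrt(3)*sqrt(108 - sqrt(2))/2 + 9)^(1/3) + 2*(sqrt(3)*sqrt(108 - sqrt(2))/2 + 9)^(1/3))/12)*cos(z*(-3*sqrt(6)/(3*sqrt(3)*sqrt(108 - sqrt(2))/2 + 27)^(1/3) + 2*sqrt(3)*(3*sqrt(3)*sqrt(108 - sqrt(2))/2 + 27)^(1/3))/12) + C4*exp(-3^(1/3)*z*(sqrt(2)*3^(1/3)/(sqrt(3)*sqrt(108 - sqrt(2))/2 + 9)^(1/3) + 2*(sqrt(3)*sqrt(108 - sqrt(2))/2 + 9)^(1/3))/6) - z^3/4 - 3*z^2/8 - 3*sqrt(2)*z^2/16 - 19*z/16 - 3*sqrt(2)*z/16


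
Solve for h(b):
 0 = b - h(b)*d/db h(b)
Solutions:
 h(b) = -sqrt(C1 + b^2)
 h(b) = sqrt(C1 + b^2)


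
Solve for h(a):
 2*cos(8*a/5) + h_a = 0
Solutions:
 h(a) = C1 - 5*sin(8*a/5)/4


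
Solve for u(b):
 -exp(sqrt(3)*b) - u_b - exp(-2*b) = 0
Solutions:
 u(b) = C1 - sqrt(3)*exp(sqrt(3)*b)/3 + exp(-2*b)/2


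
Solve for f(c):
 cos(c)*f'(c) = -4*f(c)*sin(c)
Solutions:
 f(c) = C1*cos(c)^4


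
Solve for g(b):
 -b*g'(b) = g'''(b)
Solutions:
 g(b) = C1 + Integral(C2*airyai(-b) + C3*airybi(-b), b)


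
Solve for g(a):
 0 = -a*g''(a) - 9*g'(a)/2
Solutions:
 g(a) = C1 + C2/a^(7/2)


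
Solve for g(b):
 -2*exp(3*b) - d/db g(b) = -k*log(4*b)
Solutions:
 g(b) = C1 + b*k*log(b) + b*k*(-1 + 2*log(2)) - 2*exp(3*b)/3


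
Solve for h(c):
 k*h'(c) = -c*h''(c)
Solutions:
 h(c) = C1 + c^(1 - re(k))*(C2*sin(log(c)*Abs(im(k))) + C3*cos(log(c)*im(k)))


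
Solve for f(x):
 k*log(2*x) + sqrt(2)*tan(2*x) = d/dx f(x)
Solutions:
 f(x) = C1 + k*x*(log(x) - 1) + k*x*log(2) - sqrt(2)*log(cos(2*x))/2


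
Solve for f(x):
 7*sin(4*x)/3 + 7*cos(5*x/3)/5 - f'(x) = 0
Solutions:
 f(x) = C1 + 21*sin(5*x/3)/25 - 7*cos(4*x)/12


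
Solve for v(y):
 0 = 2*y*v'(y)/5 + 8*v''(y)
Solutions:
 v(y) = C1 + C2*erf(sqrt(10)*y/20)


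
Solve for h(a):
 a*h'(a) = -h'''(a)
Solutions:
 h(a) = C1 + Integral(C2*airyai(-a) + C3*airybi(-a), a)


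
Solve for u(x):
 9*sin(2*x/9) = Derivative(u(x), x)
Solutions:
 u(x) = C1 - 81*cos(2*x/9)/2


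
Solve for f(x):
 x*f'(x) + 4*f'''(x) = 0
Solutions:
 f(x) = C1 + Integral(C2*airyai(-2^(1/3)*x/2) + C3*airybi(-2^(1/3)*x/2), x)


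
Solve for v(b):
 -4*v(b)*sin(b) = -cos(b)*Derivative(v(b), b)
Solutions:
 v(b) = C1/cos(b)^4


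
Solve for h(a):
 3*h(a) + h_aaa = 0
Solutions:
 h(a) = C3*exp(-3^(1/3)*a) + (C1*sin(3^(5/6)*a/2) + C2*cos(3^(5/6)*a/2))*exp(3^(1/3)*a/2)


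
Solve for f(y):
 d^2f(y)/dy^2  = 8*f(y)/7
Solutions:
 f(y) = C1*exp(-2*sqrt(14)*y/7) + C2*exp(2*sqrt(14)*y/7)


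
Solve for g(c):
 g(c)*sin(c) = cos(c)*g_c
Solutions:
 g(c) = C1/cos(c)


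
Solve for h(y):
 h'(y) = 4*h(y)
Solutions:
 h(y) = C1*exp(4*y)


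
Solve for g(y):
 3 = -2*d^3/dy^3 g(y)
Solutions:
 g(y) = C1 + C2*y + C3*y^2 - y^3/4


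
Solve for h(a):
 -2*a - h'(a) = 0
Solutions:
 h(a) = C1 - a^2


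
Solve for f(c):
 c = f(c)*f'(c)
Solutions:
 f(c) = -sqrt(C1 + c^2)
 f(c) = sqrt(C1 + c^2)


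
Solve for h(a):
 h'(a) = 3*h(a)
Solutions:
 h(a) = C1*exp(3*a)


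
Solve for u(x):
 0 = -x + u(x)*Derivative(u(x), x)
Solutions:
 u(x) = -sqrt(C1 + x^2)
 u(x) = sqrt(C1 + x^2)


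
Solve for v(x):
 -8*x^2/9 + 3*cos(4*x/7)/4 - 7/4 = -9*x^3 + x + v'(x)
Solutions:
 v(x) = C1 + 9*x^4/4 - 8*x^3/27 - x^2/2 - 7*x/4 + 21*sin(4*x/7)/16


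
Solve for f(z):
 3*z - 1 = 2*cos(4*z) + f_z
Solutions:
 f(z) = C1 + 3*z^2/2 - z - sin(4*z)/2


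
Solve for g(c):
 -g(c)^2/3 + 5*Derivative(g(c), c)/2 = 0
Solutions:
 g(c) = -15/(C1 + 2*c)


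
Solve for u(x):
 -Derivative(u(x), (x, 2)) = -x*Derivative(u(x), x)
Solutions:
 u(x) = C1 + C2*erfi(sqrt(2)*x/2)


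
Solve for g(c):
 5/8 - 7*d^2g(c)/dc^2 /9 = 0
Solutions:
 g(c) = C1 + C2*c + 45*c^2/112


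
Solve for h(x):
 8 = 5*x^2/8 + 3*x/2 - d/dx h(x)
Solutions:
 h(x) = C1 + 5*x^3/24 + 3*x^2/4 - 8*x


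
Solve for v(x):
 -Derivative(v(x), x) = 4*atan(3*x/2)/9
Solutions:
 v(x) = C1 - 4*x*atan(3*x/2)/9 + 4*log(9*x^2 + 4)/27


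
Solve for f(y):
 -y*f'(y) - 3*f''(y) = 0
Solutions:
 f(y) = C1 + C2*erf(sqrt(6)*y/6)


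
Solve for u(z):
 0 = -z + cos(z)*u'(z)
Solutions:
 u(z) = C1 + Integral(z/cos(z), z)


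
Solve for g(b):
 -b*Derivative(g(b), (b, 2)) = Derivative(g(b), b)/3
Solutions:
 g(b) = C1 + C2*b^(2/3)


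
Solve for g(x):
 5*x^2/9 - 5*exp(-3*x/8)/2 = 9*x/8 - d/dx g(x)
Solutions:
 g(x) = C1 - 5*x^3/27 + 9*x^2/16 - 20*exp(-3*x/8)/3


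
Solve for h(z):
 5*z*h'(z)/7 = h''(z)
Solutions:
 h(z) = C1 + C2*erfi(sqrt(70)*z/14)


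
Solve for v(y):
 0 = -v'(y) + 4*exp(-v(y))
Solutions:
 v(y) = log(C1 + 4*y)


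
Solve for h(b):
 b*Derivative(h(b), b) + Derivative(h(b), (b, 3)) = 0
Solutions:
 h(b) = C1 + Integral(C2*airyai(-b) + C3*airybi(-b), b)


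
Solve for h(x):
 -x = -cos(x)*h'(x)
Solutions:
 h(x) = C1 + Integral(x/cos(x), x)


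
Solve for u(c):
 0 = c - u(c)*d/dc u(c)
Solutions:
 u(c) = -sqrt(C1 + c^2)
 u(c) = sqrt(C1 + c^2)


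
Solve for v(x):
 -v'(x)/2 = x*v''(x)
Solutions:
 v(x) = C1 + C2*sqrt(x)


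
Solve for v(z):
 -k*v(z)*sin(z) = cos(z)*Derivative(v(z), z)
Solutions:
 v(z) = C1*exp(k*log(cos(z)))


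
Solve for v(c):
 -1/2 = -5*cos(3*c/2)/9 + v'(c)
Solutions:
 v(c) = C1 - c/2 + 10*sin(3*c/2)/27


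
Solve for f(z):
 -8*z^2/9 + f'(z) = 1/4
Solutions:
 f(z) = C1 + 8*z^3/27 + z/4


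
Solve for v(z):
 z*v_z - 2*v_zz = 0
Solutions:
 v(z) = C1 + C2*erfi(z/2)


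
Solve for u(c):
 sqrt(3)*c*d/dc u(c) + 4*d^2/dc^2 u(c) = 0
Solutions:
 u(c) = C1 + C2*erf(sqrt(2)*3^(1/4)*c/4)


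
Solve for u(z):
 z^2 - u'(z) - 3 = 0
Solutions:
 u(z) = C1 + z^3/3 - 3*z


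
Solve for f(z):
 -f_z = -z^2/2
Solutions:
 f(z) = C1 + z^3/6


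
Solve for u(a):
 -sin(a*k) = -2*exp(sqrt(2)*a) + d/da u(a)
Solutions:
 u(a) = C1 + sqrt(2)*exp(sqrt(2)*a) + cos(a*k)/k


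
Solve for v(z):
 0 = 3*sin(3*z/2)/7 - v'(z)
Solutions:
 v(z) = C1 - 2*cos(3*z/2)/7


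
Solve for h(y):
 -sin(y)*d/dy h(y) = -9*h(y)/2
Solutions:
 h(y) = C1*(cos(y) - 1)^(1/4)*(cos(y)^2 - 2*cos(y) + 1)/((cos(y) + 1)^(1/4)*(cos(y)^2 + 2*cos(y) + 1))


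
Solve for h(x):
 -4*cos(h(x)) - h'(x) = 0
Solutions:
 h(x) = pi - asin((C1 + exp(8*x))/(C1 - exp(8*x)))
 h(x) = asin((C1 + exp(8*x))/(C1 - exp(8*x)))


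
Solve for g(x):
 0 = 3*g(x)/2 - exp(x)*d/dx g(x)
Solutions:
 g(x) = C1*exp(-3*exp(-x)/2)


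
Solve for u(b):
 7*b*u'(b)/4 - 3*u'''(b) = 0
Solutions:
 u(b) = C1 + Integral(C2*airyai(126^(1/3)*b/6) + C3*airybi(126^(1/3)*b/6), b)


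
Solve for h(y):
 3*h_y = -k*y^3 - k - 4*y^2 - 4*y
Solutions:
 h(y) = C1 - k*y^4/12 - k*y/3 - 4*y^3/9 - 2*y^2/3


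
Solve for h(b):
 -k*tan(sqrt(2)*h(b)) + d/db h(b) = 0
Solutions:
 h(b) = sqrt(2)*(pi - asin(C1*exp(sqrt(2)*b*k)))/2
 h(b) = sqrt(2)*asin(C1*exp(sqrt(2)*b*k))/2


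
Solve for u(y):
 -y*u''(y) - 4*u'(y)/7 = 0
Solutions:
 u(y) = C1 + C2*y^(3/7)


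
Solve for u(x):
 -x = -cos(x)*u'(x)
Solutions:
 u(x) = C1 + Integral(x/cos(x), x)


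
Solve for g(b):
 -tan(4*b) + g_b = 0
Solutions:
 g(b) = C1 - log(cos(4*b))/4


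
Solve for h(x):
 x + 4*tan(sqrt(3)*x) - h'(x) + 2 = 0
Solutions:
 h(x) = C1 + x^2/2 + 2*x - 4*sqrt(3)*log(cos(sqrt(3)*x))/3


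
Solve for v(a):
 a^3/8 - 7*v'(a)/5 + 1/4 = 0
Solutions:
 v(a) = C1 + 5*a^4/224 + 5*a/28


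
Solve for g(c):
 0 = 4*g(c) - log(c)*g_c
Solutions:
 g(c) = C1*exp(4*li(c))


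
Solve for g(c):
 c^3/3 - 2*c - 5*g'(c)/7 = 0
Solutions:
 g(c) = C1 + 7*c^4/60 - 7*c^2/5


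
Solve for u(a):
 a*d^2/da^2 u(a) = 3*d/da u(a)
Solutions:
 u(a) = C1 + C2*a^4


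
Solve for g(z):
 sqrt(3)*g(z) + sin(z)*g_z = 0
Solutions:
 g(z) = C1*(cos(z) + 1)^(sqrt(3)/2)/(cos(z) - 1)^(sqrt(3)/2)


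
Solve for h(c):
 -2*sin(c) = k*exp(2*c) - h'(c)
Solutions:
 h(c) = C1 + k*exp(2*c)/2 - 2*cos(c)


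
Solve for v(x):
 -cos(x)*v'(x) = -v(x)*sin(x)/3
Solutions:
 v(x) = C1/cos(x)^(1/3)


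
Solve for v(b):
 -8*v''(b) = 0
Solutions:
 v(b) = C1 + C2*b


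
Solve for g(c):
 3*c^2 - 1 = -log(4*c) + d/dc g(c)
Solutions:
 g(c) = C1 + c^3 + c*log(c) - 2*c + c*log(4)


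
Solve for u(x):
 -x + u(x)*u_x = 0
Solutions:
 u(x) = -sqrt(C1 + x^2)
 u(x) = sqrt(C1 + x^2)


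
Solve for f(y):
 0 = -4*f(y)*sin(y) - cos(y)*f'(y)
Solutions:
 f(y) = C1*cos(y)^4


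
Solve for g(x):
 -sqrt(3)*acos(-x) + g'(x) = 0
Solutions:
 g(x) = C1 + sqrt(3)*(x*acos(-x) + sqrt(1 - x^2))


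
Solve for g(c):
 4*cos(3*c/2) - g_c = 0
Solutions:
 g(c) = C1 + 8*sin(3*c/2)/3


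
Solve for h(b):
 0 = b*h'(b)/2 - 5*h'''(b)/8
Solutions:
 h(b) = C1 + Integral(C2*airyai(10^(2/3)*b/5) + C3*airybi(10^(2/3)*b/5), b)


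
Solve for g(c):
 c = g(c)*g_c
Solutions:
 g(c) = -sqrt(C1 + c^2)
 g(c) = sqrt(C1 + c^2)


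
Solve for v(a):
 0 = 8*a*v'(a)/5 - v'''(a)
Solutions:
 v(a) = C1 + Integral(C2*airyai(2*5^(2/3)*a/5) + C3*airybi(2*5^(2/3)*a/5), a)


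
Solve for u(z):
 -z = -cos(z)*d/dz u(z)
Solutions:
 u(z) = C1 + Integral(z/cos(z), z)


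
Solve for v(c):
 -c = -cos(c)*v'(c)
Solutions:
 v(c) = C1 + Integral(c/cos(c), c)


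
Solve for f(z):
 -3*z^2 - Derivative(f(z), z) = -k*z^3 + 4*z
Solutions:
 f(z) = C1 + k*z^4/4 - z^3 - 2*z^2


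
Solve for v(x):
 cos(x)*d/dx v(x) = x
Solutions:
 v(x) = C1 + Integral(x/cos(x), x)


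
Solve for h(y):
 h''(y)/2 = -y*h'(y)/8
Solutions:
 h(y) = C1 + C2*erf(sqrt(2)*y/4)


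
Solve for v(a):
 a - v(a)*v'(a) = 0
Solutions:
 v(a) = -sqrt(C1 + a^2)
 v(a) = sqrt(C1 + a^2)


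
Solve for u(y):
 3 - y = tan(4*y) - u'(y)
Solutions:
 u(y) = C1 + y^2/2 - 3*y - log(cos(4*y))/4


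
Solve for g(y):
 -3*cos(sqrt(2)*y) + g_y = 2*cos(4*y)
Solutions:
 g(y) = C1 + sin(4*y)/2 + 3*sqrt(2)*sin(sqrt(2)*y)/2


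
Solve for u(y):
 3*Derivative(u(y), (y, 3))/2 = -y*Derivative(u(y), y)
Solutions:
 u(y) = C1 + Integral(C2*airyai(-2^(1/3)*3^(2/3)*y/3) + C3*airybi(-2^(1/3)*3^(2/3)*y/3), y)


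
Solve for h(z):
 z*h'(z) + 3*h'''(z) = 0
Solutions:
 h(z) = C1 + Integral(C2*airyai(-3^(2/3)*z/3) + C3*airybi(-3^(2/3)*z/3), z)


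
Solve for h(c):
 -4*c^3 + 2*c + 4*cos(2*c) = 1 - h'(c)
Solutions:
 h(c) = C1 + c^4 - c^2 + c - 2*sin(2*c)


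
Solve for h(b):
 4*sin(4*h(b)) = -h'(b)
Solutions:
 h(b) = -acos((-C1 - exp(32*b))/(C1 - exp(32*b)))/4 + pi/2
 h(b) = acos((-C1 - exp(32*b))/(C1 - exp(32*b)))/4


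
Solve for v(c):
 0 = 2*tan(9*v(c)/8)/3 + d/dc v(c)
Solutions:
 v(c) = -8*asin(C1*exp(-3*c/4))/9 + 8*pi/9
 v(c) = 8*asin(C1*exp(-3*c/4))/9


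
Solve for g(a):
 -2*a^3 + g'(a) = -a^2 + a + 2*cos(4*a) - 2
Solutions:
 g(a) = C1 + a^4/2 - a^3/3 + a^2/2 - 2*a + sin(4*a)/2


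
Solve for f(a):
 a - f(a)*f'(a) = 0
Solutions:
 f(a) = -sqrt(C1 + a^2)
 f(a) = sqrt(C1 + a^2)


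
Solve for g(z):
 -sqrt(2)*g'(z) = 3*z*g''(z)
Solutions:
 g(z) = C1 + C2*z^(1 - sqrt(2)/3)


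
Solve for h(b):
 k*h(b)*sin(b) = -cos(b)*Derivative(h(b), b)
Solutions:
 h(b) = C1*exp(k*log(cos(b)))


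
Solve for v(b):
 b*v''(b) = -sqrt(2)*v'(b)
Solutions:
 v(b) = C1 + C2*b^(1 - sqrt(2))


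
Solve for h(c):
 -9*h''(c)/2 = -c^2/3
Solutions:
 h(c) = C1 + C2*c + c^4/162


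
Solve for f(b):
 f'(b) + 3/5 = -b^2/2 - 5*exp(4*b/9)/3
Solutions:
 f(b) = C1 - b^3/6 - 3*b/5 - 15*exp(4*b/9)/4


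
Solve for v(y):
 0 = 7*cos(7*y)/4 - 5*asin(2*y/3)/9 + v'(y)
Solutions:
 v(y) = C1 + 5*y*asin(2*y/3)/9 + 5*sqrt(9 - 4*y^2)/18 - sin(7*y)/4


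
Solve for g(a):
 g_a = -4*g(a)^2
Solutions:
 g(a) = 1/(C1 + 4*a)


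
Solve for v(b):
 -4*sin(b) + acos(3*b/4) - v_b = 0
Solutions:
 v(b) = C1 + b*acos(3*b/4) - sqrt(16 - 9*b^2)/3 + 4*cos(b)


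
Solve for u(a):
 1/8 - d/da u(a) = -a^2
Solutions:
 u(a) = C1 + a^3/3 + a/8


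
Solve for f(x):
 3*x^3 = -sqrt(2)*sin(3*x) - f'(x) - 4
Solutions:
 f(x) = C1 - 3*x^4/4 - 4*x + sqrt(2)*cos(3*x)/3


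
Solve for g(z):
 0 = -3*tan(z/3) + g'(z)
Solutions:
 g(z) = C1 - 9*log(cos(z/3))


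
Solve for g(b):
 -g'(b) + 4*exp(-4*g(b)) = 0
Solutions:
 g(b) = log(-I*(C1 + 16*b)^(1/4))
 g(b) = log(I*(C1 + 16*b)^(1/4))
 g(b) = log(-(C1 + 16*b)^(1/4))
 g(b) = log(C1 + 16*b)/4


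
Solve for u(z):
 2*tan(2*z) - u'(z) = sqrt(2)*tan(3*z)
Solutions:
 u(z) = C1 - log(cos(2*z)) + sqrt(2)*log(cos(3*z))/3


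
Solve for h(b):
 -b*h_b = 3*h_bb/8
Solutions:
 h(b) = C1 + C2*erf(2*sqrt(3)*b/3)


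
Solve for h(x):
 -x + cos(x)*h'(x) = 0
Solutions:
 h(x) = C1 + Integral(x/cos(x), x)


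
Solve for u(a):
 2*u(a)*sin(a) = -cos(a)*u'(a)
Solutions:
 u(a) = C1*cos(a)^2


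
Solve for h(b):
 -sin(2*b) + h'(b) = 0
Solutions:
 h(b) = C1 - cos(2*b)/2


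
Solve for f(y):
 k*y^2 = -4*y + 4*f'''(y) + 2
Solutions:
 f(y) = C1 + C2*y + C3*y^2 + k*y^5/240 + y^4/24 - y^3/12


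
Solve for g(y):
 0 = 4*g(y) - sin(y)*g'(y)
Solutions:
 g(y) = C1*(cos(y)^2 - 2*cos(y) + 1)/(cos(y)^2 + 2*cos(y) + 1)


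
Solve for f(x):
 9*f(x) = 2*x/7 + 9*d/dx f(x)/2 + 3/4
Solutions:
 f(x) = C1*exp(2*x) + 2*x/63 + 25/252


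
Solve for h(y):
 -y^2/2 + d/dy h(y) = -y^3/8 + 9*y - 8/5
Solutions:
 h(y) = C1 - y^4/32 + y^3/6 + 9*y^2/2 - 8*y/5


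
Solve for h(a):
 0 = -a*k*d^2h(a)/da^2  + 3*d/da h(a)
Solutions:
 h(a) = C1 + a^(((re(k) + 3)*re(k) + im(k)^2)/(re(k)^2 + im(k)^2))*(C2*sin(3*log(a)*Abs(im(k))/(re(k)^2 + im(k)^2)) + C3*cos(3*log(a)*im(k)/(re(k)^2 + im(k)^2)))


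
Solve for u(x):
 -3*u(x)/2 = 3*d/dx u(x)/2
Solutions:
 u(x) = C1*exp(-x)


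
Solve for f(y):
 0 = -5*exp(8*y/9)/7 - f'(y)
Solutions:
 f(y) = C1 - 45*exp(8*y/9)/56


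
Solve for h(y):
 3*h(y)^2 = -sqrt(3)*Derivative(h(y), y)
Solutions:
 h(y) = 1/(C1 + sqrt(3)*y)


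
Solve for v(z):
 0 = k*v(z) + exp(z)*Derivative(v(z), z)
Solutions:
 v(z) = C1*exp(k*exp(-z))


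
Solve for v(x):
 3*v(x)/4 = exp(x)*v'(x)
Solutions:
 v(x) = C1*exp(-3*exp(-x)/4)


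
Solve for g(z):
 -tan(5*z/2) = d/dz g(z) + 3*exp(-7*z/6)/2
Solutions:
 g(z) = C1 - log(tan(5*z/2)^2 + 1)/5 + 9*exp(-7*z/6)/7


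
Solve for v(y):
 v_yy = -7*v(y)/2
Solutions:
 v(y) = C1*sin(sqrt(14)*y/2) + C2*cos(sqrt(14)*y/2)


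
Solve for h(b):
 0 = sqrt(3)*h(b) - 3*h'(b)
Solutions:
 h(b) = C1*exp(sqrt(3)*b/3)


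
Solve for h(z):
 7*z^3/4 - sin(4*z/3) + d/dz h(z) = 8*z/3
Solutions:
 h(z) = C1 - 7*z^4/16 + 4*z^2/3 - 3*cos(4*z/3)/4


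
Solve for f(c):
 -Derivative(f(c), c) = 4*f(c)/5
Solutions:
 f(c) = C1*exp(-4*c/5)


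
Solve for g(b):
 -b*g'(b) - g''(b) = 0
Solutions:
 g(b) = C1 + C2*erf(sqrt(2)*b/2)


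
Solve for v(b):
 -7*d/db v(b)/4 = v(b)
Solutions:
 v(b) = C1*exp(-4*b/7)


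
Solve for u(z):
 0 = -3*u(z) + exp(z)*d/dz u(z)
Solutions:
 u(z) = C1*exp(-3*exp(-z))


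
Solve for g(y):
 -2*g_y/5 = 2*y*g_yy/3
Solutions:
 g(y) = C1 + C2*y^(2/5)


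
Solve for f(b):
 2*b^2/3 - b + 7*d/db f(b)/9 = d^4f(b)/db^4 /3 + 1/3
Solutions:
 f(b) = C1 + C4*exp(3^(2/3)*7^(1/3)*b/3) - 2*b^3/7 + 9*b^2/14 + 3*b/7 + (C2*sin(3^(1/6)*7^(1/3)*b/2) + C3*cos(3^(1/6)*7^(1/3)*b/2))*exp(-3^(2/3)*7^(1/3)*b/6)


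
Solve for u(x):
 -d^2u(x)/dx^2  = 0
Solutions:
 u(x) = C1 + C2*x


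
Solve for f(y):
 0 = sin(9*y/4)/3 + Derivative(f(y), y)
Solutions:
 f(y) = C1 + 4*cos(9*y/4)/27


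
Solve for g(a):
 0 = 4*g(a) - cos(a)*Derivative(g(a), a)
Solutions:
 g(a) = C1*(sin(a)^2 + 2*sin(a) + 1)/(sin(a)^2 - 2*sin(a) + 1)


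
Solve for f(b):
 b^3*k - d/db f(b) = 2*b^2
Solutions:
 f(b) = C1 + b^4*k/4 - 2*b^3/3


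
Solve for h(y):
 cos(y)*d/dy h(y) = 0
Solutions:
 h(y) = C1


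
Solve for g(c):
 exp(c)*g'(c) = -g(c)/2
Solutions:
 g(c) = C1*exp(exp(-c)/2)


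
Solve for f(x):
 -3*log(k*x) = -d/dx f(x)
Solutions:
 f(x) = C1 + 3*x*log(k*x) - 3*x


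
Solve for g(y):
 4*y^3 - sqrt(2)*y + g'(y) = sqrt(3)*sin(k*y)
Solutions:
 g(y) = C1 - y^4 + sqrt(2)*y^2/2 - sqrt(3)*cos(k*y)/k


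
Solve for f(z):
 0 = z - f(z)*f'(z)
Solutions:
 f(z) = -sqrt(C1 + z^2)
 f(z) = sqrt(C1 + z^2)


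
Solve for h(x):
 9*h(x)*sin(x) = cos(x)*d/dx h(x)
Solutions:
 h(x) = C1/cos(x)^9


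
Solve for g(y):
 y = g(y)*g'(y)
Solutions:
 g(y) = -sqrt(C1 + y^2)
 g(y) = sqrt(C1 + y^2)


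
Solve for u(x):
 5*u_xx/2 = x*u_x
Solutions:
 u(x) = C1 + C2*erfi(sqrt(5)*x/5)


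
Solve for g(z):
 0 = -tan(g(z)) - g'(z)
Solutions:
 g(z) = pi - asin(C1*exp(-z))
 g(z) = asin(C1*exp(-z))


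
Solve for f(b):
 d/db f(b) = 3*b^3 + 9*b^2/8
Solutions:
 f(b) = C1 + 3*b^4/4 + 3*b^3/8


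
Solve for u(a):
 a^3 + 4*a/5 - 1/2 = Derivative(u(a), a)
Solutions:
 u(a) = C1 + a^4/4 + 2*a^2/5 - a/2


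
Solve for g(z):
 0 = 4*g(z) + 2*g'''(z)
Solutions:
 g(z) = C3*exp(-2^(1/3)*z) + (C1*sin(2^(1/3)*sqrt(3)*z/2) + C2*cos(2^(1/3)*sqrt(3)*z/2))*exp(2^(1/3)*z/2)


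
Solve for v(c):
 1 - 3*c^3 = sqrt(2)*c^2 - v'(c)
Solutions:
 v(c) = C1 + 3*c^4/4 + sqrt(2)*c^3/3 - c


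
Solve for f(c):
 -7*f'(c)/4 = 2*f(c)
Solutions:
 f(c) = C1*exp(-8*c/7)


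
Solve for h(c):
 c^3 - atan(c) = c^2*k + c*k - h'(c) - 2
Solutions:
 h(c) = C1 - c^4/4 + c^3*k/3 + c^2*k/2 + c*atan(c) - 2*c - log(c^2 + 1)/2


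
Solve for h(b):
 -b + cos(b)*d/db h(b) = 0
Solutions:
 h(b) = C1 + Integral(b/cos(b), b)


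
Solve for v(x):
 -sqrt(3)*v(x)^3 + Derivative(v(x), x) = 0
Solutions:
 v(x) = -sqrt(2)*sqrt(-1/(C1 + sqrt(3)*x))/2
 v(x) = sqrt(2)*sqrt(-1/(C1 + sqrt(3)*x))/2


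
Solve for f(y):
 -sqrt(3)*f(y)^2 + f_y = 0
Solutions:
 f(y) = -1/(C1 + sqrt(3)*y)


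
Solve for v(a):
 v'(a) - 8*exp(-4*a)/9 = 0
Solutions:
 v(a) = C1 - 2*exp(-4*a)/9


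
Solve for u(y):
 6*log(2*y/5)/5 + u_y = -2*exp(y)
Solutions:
 u(y) = C1 - 6*y*log(y)/5 + 6*y*(-log(2) + 1 + log(5))/5 - 2*exp(y)


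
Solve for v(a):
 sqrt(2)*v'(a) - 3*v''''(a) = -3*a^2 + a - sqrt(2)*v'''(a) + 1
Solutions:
 v(a) = C1 + C2*exp(a*(-2^(2/3)*(9*sqrt(1506) + 247*sqrt(2))^(1/3) - 4*2^(1/3)/(9*sqrt(1506) + 247*sqrt(2))^(1/3) + 4*sqrt(2))/36)*sin(2^(1/3)*sqrt(3)*a*(-2^(1/3)*(9*sqrt(1506) + 247*sqrt(2))^(1/3) + 4/(9*sqrt(1506) + 247*sqrt(2))^(1/3))/36) + C3*exp(a*(-2^(2/3)*(9*sqrt(1506) + 247*sqrt(2))^(1/3) - 4*2^(1/3)/(9*sqrt(1506) + 247*sqrt(2))^(1/3) + 4*sqrt(2))/36)*cos(2^(1/3)*sqrt(3)*a*(-2^(1/3)*(9*sqrt(1506) + 247*sqrt(2))^(1/3) + 4/(9*sqrt(1506) + 247*sqrt(2))^(1/3))/36) + C4*exp(a*(4*2^(1/3)/(9*sqrt(1506) + 247*sqrt(2))^(1/3) + 2*sqrt(2) + 2^(2/3)*(9*sqrt(1506) + 247*sqrt(2))^(1/3))/18) - sqrt(2)*a^3/2 + sqrt(2)*a^2/4 + 7*sqrt(2)*a/2


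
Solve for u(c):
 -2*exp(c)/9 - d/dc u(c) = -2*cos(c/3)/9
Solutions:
 u(c) = C1 - 2*exp(c)/9 + 2*sin(c/3)/3


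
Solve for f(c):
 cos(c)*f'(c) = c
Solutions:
 f(c) = C1 + Integral(c/cos(c), c)


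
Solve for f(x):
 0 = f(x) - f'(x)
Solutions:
 f(x) = C1*exp(x)


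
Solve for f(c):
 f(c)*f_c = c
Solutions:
 f(c) = -sqrt(C1 + c^2)
 f(c) = sqrt(C1 + c^2)


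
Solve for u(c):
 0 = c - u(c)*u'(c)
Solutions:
 u(c) = -sqrt(C1 + c^2)
 u(c) = sqrt(C1 + c^2)


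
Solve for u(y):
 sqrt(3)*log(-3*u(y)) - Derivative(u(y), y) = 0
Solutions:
 -sqrt(3)*Integral(1/(log(-_y) + log(3)), (_y, u(y)))/3 = C1 - y


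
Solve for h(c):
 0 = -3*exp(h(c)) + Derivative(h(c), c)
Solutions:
 h(c) = log(-1/(C1 + 3*c))


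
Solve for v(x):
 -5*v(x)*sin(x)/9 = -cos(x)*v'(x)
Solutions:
 v(x) = C1/cos(x)^(5/9)


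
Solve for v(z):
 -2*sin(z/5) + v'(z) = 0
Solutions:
 v(z) = C1 - 10*cos(z/5)


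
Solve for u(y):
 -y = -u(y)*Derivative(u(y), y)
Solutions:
 u(y) = -sqrt(C1 + y^2)
 u(y) = sqrt(C1 + y^2)


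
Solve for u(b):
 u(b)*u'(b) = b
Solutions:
 u(b) = -sqrt(C1 + b^2)
 u(b) = sqrt(C1 + b^2)


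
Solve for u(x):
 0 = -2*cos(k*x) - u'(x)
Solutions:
 u(x) = C1 - 2*sin(k*x)/k


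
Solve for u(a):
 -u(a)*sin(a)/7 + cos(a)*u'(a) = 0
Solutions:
 u(a) = C1/cos(a)^(1/7)


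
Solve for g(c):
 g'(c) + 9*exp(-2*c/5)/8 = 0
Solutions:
 g(c) = C1 + 45*exp(-2*c/5)/16


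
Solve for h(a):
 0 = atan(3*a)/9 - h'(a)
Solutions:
 h(a) = C1 + a*atan(3*a)/9 - log(9*a^2 + 1)/54


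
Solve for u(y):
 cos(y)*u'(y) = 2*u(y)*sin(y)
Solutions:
 u(y) = C1/cos(y)^2


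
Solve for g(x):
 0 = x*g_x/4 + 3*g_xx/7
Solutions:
 g(x) = C1 + C2*erf(sqrt(42)*x/12)


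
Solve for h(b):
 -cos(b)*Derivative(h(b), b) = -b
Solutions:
 h(b) = C1 + Integral(b/cos(b), b)


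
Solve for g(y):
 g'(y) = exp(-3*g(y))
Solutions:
 g(y) = log(C1 + 3*y)/3
 g(y) = log((-3^(1/3) - 3^(5/6)*I)*(C1 + y)^(1/3)/2)
 g(y) = log((-3^(1/3) + 3^(5/6)*I)*(C1 + y)^(1/3)/2)


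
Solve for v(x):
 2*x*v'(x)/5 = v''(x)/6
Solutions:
 v(x) = C1 + C2*erfi(sqrt(30)*x/5)


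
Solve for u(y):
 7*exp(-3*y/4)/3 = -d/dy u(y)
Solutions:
 u(y) = C1 + 28*exp(-3*y/4)/9


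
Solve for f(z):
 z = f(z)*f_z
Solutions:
 f(z) = -sqrt(C1 + z^2)
 f(z) = sqrt(C1 + z^2)


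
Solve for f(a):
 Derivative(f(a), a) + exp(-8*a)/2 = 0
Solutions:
 f(a) = C1 + exp(-8*a)/16


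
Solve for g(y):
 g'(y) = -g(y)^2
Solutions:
 g(y) = 1/(C1 + y)


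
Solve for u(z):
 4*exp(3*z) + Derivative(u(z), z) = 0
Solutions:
 u(z) = C1 - 4*exp(3*z)/3


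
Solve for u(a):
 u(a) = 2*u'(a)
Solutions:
 u(a) = C1*exp(a/2)


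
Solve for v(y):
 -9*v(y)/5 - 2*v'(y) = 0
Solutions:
 v(y) = C1*exp(-9*y/10)


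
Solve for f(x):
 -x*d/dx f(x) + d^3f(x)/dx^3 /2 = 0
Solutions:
 f(x) = C1 + Integral(C2*airyai(2^(1/3)*x) + C3*airybi(2^(1/3)*x), x)


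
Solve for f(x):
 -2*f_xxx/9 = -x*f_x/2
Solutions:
 f(x) = C1 + Integral(C2*airyai(2^(1/3)*3^(2/3)*x/2) + C3*airybi(2^(1/3)*3^(2/3)*x/2), x)


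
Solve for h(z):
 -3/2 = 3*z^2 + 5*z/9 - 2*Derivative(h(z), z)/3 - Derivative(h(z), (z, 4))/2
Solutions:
 h(z) = C1 + C4*exp(-6^(2/3)*z/3) + 3*z^3/2 + 5*z^2/12 + 9*z/4 + (C2*sin(2^(2/3)*3^(1/6)*z/2) + C3*cos(2^(2/3)*3^(1/6)*z/2))*exp(6^(2/3)*z/6)


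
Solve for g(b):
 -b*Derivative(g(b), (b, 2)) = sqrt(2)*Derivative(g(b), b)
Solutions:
 g(b) = C1 + C2*b^(1 - sqrt(2))


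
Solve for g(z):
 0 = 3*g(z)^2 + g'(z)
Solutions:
 g(z) = 1/(C1 + 3*z)


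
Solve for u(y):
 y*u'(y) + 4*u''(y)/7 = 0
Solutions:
 u(y) = C1 + C2*erf(sqrt(14)*y/4)


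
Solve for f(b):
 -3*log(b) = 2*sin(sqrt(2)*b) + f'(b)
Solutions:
 f(b) = C1 - 3*b*log(b) + 3*b + sqrt(2)*cos(sqrt(2)*b)


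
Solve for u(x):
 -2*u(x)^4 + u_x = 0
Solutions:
 u(x) = (-1/(C1 + 6*x))^(1/3)
 u(x) = (-1/(C1 + 2*x))^(1/3)*(-3^(2/3) - 3*3^(1/6)*I)/6
 u(x) = (-1/(C1 + 2*x))^(1/3)*(-3^(2/3) + 3*3^(1/6)*I)/6


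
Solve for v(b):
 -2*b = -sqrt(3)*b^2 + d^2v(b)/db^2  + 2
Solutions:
 v(b) = C1 + C2*b + sqrt(3)*b^4/12 - b^3/3 - b^2


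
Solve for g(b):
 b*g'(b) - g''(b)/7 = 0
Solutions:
 g(b) = C1 + C2*erfi(sqrt(14)*b/2)


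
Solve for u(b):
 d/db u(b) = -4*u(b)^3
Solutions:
 u(b) = -sqrt(2)*sqrt(-1/(C1 - 4*b))/2
 u(b) = sqrt(2)*sqrt(-1/(C1 - 4*b))/2


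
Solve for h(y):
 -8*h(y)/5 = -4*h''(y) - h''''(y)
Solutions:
 h(y) = C1*exp(-y*sqrt(-2 + 2*sqrt(35)/5)) + C2*exp(y*sqrt(-2 + 2*sqrt(35)/5)) + C3*sin(y*sqrt(2 + 2*sqrt(35)/5)) + C4*cos(y*sqrt(2 + 2*sqrt(35)/5))


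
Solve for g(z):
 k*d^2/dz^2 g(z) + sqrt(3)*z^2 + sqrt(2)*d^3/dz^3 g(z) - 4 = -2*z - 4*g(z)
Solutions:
 g(z) = C1*exp(-z*(2^(5/6)*k^2/(2*(k^3/4 + sqrt(-k^6 + (k^3 + 108)^2)/4 + 27)^(1/3)) + sqrt(2)*k + 2*2^(1/6)*(k^3/4 + sqrt(-k^6 + (k^3 + 108)^2)/4 + 27)^(1/3))/6) + C2*exp(z*(-2^(5/6)*k^2/((-1 + sqrt(3)*I)*(k^3/4 + sqrt(-k^6 + (k^3 + 108)^2)/4 + 27)^(1/3)) - sqrt(2)*k + 2^(1/6)*(k^3/4 + sqrt(-k^6 + (k^3 + 108)^2)/4 + 27)^(1/3) - 2^(1/6)*sqrt(3)*I*(k^3/4 + sqrt(-k^6 + (k^3 + 108)^2)/4 + 27)^(1/3))/6) + C3*exp(z*(2^(5/6)*k^2/((1 + sqrt(3)*I)*(k^3/4 + sqrt(-k^6 + (k^3 + 108)^2)/4 + 27)^(1/3)) - sqrt(2)*k + 2^(1/6)*(k^3/4 + sqrt(-k^6 + (k^3 + 108)^2)/4 + 27)^(1/3) + 2^(1/6)*sqrt(3)*I*(k^3/4 + sqrt(-k^6 + (k^3 + 108)^2)/4 + 27)^(1/3))/6) + sqrt(3)*k/8 - sqrt(3)*z^2/4 - z/2 + 1


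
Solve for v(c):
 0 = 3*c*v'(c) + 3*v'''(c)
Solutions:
 v(c) = C1 + Integral(C2*airyai(-c) + C3*airybi(-c), c)


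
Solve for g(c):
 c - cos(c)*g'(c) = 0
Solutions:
 g(c) = C1 + Integral(c/cos(c), c)


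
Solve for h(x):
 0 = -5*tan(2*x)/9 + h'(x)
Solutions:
 h(x) = C1 - 5*log(cos(2*x))/18


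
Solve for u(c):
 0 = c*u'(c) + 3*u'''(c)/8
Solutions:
 u(c) = C1 + Integral(C2*airyai(-2*3^(2/3)*c/3) + C3*airybi(-2*3^(2/3)*c/3), c)


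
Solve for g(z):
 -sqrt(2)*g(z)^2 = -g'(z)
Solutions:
 g(z) = -1/(C1 + sqrt(2)*z)


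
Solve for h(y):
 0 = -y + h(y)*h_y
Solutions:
 h(y) = -sqrt(C1 + y^2)
 h(y) = sqrt(C1 + y^2)


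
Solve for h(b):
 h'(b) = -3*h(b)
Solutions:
 h(b) = C1*exp(-3*b)


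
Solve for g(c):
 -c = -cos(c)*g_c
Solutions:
 g(c) = C1 + Integral(c/cos(c), c)


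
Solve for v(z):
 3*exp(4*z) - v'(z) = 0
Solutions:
 v(z) = C1 + 3*exp(4*z)/4


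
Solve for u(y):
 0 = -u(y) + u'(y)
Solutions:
 u(y) = C1*exp(y)


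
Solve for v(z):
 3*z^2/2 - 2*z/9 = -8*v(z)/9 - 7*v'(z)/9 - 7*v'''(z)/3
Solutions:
 v(z) = C1*exp(7^(1/3)*z*(-7/(36 + sqrt(1345))^(1/3) + 7^(1/3)*(36 + sqrt(1345))^(1/3))/42)*sin(sqrt(3)*7^(1/3)*z*(7/(36 + sqrt(1345))^(1/3) + 7^(1/3)*(36 + sqrt(1345))^(1/3))/42) + C2*exp(7^(1/3)*z*(-7/(36 + sqrt(1345))^(1/3) + 7^(1/3)*(36 + sqrt(1345))^(1/3))/42)*cos(sqrt(3)*7^(1/3)*z*(7/(36 + sqrt(1345))^(1/3) + 7^(1/3)*(36 + sqrt(1345))^(1/3))/42) + C3*exp(-7^(1/3)*z*(-7/(36 + sqrt(1345))^(1/3) + 7^(1/3)*(36 + sqrt(1345))^(1/3))/21) - 27*z^2/16 + 205*z/64 - 1435/512


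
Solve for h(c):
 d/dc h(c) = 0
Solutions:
 h(c) = C1


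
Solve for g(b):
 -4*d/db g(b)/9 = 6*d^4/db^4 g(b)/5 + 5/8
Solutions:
 g(b) = C1 + C4*exp(-10^(1/3)*b/3) - 45*b/32 + (C2*sin(10^(1/3)*sqrt(3)*b/6) + C3*cos(10^(1/3)*sqrt(3)*b/6))*exp(10^(1/3)*b/6)


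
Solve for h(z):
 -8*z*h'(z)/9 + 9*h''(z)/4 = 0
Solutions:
 h(z) = C1 + C2*erfi(4*z/9)


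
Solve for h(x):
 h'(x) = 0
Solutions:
 h(x) = C1


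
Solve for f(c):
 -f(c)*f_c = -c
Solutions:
 f(c) = -sqrt(C1 + c^2)
 f(c) = sqrt(C1 + c^2)


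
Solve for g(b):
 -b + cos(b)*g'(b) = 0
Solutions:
 g(b) = C1 + Integral(b/cos(b), b)


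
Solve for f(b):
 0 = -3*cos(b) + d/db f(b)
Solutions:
 f(b) = C1 + 3*sin(b)


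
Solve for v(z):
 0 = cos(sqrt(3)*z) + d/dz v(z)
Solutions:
 v(z) = C1 - sqrt(3)*sin(sqrt(3)*z)/3


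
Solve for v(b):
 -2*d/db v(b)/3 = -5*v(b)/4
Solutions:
 v(b) = C1*exp(15*b/8)


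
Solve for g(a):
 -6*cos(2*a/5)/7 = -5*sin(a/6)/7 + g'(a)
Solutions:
 g(a) = C1 - 15*sin(2*a/5)/7 - 30*cos(a/6)/7


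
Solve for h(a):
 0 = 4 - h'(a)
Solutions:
 h(a) = C1 + 4*a


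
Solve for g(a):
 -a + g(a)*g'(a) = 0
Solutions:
 g(a) = -sqrt(C1 + a^2)
 g(a) = sqrt(C1 + a^2)


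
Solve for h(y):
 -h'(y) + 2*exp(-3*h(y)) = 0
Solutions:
 h(y) = log(C1 + 6*y)/3
 h(y) = log((-3^(1/3) - 3^(5/6)*I)*(C1 + 2*y)^(1/3)/2)
 h(y) = log((-3^(1/3) + 3^(5/6)*I)*(C1 + 2*y)^(1/3)/2)


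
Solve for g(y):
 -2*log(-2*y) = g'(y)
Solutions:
 g(y) = C1 - 2*y*log(-y) + 2*y*(1 - log(2))


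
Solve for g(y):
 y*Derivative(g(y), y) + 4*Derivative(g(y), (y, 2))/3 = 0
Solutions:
 g(y) = C1 + C2*erf(sqrt(6)*y/4)


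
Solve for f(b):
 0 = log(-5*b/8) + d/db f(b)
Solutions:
 f(b) = C1 - b*log(-b) + b*(-log(5) + 1 + 3*log(2))


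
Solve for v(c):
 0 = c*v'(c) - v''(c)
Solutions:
 v(c) = C1 + C2*erfi(sqrt(2)*c/2)


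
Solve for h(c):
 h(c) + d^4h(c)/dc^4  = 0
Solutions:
 h(c) = (C1*sin(sqrt(2)*c/2) + C2*cos(sqrt(2)*c/2))*exp(-sqrt(2)*c/2) + (C3*sin(sqrt(2)*c/2) + C4*cos(sqrt(2)*c/2))*exp(sqrt(2)*c/2)


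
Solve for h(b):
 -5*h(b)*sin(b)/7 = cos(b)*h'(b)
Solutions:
 h(b) = C1*cos(b)^(5/7)


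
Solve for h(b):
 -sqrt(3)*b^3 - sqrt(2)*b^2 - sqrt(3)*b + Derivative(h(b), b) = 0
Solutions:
 h(b) = C1 + sqrt(3)*b^4/4 + sqrt(2)*b^3/3 + sqrt(3)*b^2/2


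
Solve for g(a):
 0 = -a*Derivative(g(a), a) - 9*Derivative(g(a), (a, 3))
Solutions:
 g(a) = C1 + Integral(C2*airyai(-3^(1/3)*a/3) + C3*airybi(-3^(1/3)*a/3), a)


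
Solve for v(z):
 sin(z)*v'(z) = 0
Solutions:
 v(z) = C1


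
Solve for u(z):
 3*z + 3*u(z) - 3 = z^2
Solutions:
 u(z) = z^2/3 - z + 1


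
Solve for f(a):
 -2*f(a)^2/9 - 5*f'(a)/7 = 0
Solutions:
 f(a) = 45/(C1 + 14*a)


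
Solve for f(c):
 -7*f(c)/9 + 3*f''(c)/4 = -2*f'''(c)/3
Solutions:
 f(c) = C1*exp(-c*(27*3^(1/3)/(16*sqrt(2569) + 815)^(1/3) + 18 + 3^(2/3)*(16*sqrt(2569) + 815)^(1/3))/48)*sin(3^(1/6)*c*(-(16*sqrt(2569) + 815)^(1/3) + 9*3^(2/3)/(16*sqrt(2569) + 815)^(1/3))/16) + C2*exp(-c*(27*3^(1/3)/(16*sqrt(2569) + 815)^(1/3) + 18 + 3^(2/3)*(16*sqrt(2569) + 815)^(1/3))/48)*cos(3^(1/6)*c*(-(16*sqrt(2569) + 815)^(1/3) + 9*3^(2/3)/(16*sqrt(2569) + 815)^(1/3))/16) + C3*exp(c*(-9 + 27*3^(1/3)/(16*sqrt(2569) + 815)^(1/3) + 3^(2/3)*(16*sqrt(2569) + 815)^(1/3))/24)


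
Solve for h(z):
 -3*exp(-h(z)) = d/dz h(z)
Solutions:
 h(z) = log(C1 - 3*z)


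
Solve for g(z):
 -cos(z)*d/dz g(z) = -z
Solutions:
 g(z) = C1 + Integral(z/cos(z), z)


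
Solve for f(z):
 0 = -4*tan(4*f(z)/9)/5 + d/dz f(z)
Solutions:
 f(z) = -9*asin(C1*exp(16*z/45))/4 + 9*pi/4
 f(z) = 9*asin(C1*exp(16*z/45))/4


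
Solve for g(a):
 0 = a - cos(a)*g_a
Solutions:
 g(a) = C1 + Integral(a/cos(a), a)


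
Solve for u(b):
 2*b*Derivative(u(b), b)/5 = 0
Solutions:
 u(b) = C1


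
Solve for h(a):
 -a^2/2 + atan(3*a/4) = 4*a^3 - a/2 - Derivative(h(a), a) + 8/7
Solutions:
 h(a) = C1 + a^4 + a^3/6 - a^2/4 - a*atan(3*a/4) + 8*a/7 + 2*log(9*a^2 + 16)/3


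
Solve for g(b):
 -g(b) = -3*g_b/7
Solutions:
 g(b) = C1*exp(7*b/3)


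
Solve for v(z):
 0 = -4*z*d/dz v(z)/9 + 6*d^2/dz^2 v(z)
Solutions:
 v(z) = C1 + C2*erfi(sqrt(3)*z/9)


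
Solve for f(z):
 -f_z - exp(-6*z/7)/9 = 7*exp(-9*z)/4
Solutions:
 f(z) = C1 + 7*exp(-9*z)/36 + 7*exp(-6*z/7)/54


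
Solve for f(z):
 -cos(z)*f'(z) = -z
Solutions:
 f(z) = C1 + Integral(z/cos(z), z)


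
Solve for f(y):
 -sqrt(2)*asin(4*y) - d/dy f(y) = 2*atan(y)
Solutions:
 f(y) = C1 - 2*y*atan(y) - sqrt(2)*(y*asin(4*y) + sqrt(1 - 16*y^2)/4) + log(y^2 + 1)


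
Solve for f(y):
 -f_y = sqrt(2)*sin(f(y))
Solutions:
 f(y) = -acos((-C1 - exp(2*sqrt(2)*y))/(C1 - exp(2*sqrt(2)*y))) + 2*pi
 f(y) = acos((-C1 - exp(2*sqrt(2)*y))/(C1 - exp(2*sqrt(2)*y)))


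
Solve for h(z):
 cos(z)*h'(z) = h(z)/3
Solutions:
 h(z) = C1*(sin(z) + 1)^(1/6)/(sin(z) - 1)^(1/6)


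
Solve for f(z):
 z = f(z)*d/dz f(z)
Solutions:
 f(z) = -sqrt(C1 + z^2)
 f(z) = sqrt(C1 + z^2)


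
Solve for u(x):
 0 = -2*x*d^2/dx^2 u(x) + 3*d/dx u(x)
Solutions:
 u(x) = C1 + C2*x^(5/2)


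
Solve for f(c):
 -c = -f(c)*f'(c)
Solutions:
 f(c) = -sqrt(C1 + c^2)
 f(c) = sqrt(C1 + c^2)


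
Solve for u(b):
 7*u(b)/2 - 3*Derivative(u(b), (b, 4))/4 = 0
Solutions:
 u(b) = C1*exp(-14^(1/4)*3^(3/4)*b/3) + C2*exp(14^(1/4)*3^(3/4)*b/3) + C3*sin(14^(1/4)*3^(3/4)*b/3) + C4*cos(14^(1/4)*3^(3/4)*b/3)


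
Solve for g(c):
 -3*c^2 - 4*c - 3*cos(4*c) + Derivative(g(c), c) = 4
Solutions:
 g(c) = C1 + c^3 + 2*c^2 + 4*c + 3*sin(4*c)/4


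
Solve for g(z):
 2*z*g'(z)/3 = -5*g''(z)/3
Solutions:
 g(z) = C1 + C2*erf(sqrt(5)*z/5)


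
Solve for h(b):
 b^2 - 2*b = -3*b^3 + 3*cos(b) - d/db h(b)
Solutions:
 h(b) = C1 - 3*b^4/4 - b^3/3 + b^2 + 3*sin(b)


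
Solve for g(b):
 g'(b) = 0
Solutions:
 g(b) = C1


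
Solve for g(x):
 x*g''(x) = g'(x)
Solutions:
 g(x) = C1 + C2*x^2


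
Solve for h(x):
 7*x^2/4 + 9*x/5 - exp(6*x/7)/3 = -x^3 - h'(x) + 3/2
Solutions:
 h(x) = C1 - x^4/4 - 7*x^3/12 - 9*x^2/10 + 3*x/2 + 7*exp(6*x/7)/18


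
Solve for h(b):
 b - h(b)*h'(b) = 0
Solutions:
 h(b) = -sqrt(C1 + b^2)
 h(b) = sqrt(C1 + b^2)


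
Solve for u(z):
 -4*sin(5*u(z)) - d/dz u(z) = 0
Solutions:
 u(z) = -acos((-C1 - exp(40*z))/(C1 - exp(40*z)))/5 + 2*pi/5
 u(z) = acos((-C1 - exp(40*z))/(C1 - exp(40*z)))/5


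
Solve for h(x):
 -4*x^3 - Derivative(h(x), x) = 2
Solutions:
 h(x) = C1 - x^4 - 2*x


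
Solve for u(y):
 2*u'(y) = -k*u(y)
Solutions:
 u(y) = C1*exp(-k*y/2)


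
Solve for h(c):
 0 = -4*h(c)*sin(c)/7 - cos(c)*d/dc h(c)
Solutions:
 h(c) = C1*cos(c)^(4/7)


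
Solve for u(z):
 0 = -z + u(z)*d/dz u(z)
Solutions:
 u(z) = -sqrt(C1 + z^2)
 u(z) = sqrt(C1 + z^2)


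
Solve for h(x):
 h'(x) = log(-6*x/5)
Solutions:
 h(x) = C1 + x*log(-x) + x*(-log(5) - 1 + log(6))


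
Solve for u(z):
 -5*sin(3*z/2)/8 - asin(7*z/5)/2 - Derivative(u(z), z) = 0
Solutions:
 u(z) = C1 - z*asin(7*z/5)/2 - sqrt(25 - 49*z^2)/14 + 5*cos(3*z/2)/12


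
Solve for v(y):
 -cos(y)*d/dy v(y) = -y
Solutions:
 v(y) = C1 + Integral(y/cos(y), y)


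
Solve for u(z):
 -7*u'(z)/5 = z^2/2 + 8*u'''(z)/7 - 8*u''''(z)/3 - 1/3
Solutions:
 u(z) = C1 + C2*exp(z*(-10^(2/3)*(49*sqrt(22089) + 7283)^(1/3) - 40*10^(1/3)/(49*sqrt(22089) + 7283)^(1/3) + 40)/280)*sin(10^(1/3)*sqrt(3)*z*(-10^(1/3)*(49*sqrt(22089) + 7283)^(1/3) + 40/(49*sqrt(22089) + 7283)^(1/3))/280) + C3*exp(z*(-10^(2/3)*(49*sqrt(22089) + 7283)^(1/3) - 40*10^(1/3)/(49*sqrt(22089) + 7283)^(1/3) + 40)/280)*cos(10^(1/3)*sqrt(3)*z*(-10^(1/3)*(49*sqrt(22089) + 7283)^(1/3) + 40/(49*sqrt(22089) + 7283)^(1/3))/280) + C4*exp(z*(40*10^(1/3)/(49*sqrt(22089) + 7283)^(1/3) + 20 + 10^(2/3)*(49*sqrt(22089) + 7283)^(1/3))/140) - 5*z^3/42 + 845*z/1029


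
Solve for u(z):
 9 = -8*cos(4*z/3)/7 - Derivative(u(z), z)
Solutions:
 u(z) = C1 - 9*z - 6*sin(4*z/3)/7


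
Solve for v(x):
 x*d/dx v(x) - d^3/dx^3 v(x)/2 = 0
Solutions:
 v(x) = C1 + Integral(C2*airyai(2^(1/3)*x) + C3*airybi(2^(1/3)*x), x)


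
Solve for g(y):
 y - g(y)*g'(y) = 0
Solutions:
 g(y) = -sqrt(C1 + y^2)
 g(y) = sqrt(C1 + y^2)


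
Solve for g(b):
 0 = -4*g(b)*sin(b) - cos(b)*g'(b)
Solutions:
 g(b) = C1*cos(b)^4


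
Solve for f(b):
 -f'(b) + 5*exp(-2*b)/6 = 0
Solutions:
 f(b) = C1 - 5*exp(-2*b)/12


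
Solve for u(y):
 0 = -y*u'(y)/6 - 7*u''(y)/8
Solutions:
 u(y) = C1 + C2*erf(sqrt(42)*y/21)


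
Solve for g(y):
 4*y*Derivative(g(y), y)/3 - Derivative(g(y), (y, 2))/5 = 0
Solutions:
 g(y) = C1 + C2*erfi(sqrt(30)*y/3)


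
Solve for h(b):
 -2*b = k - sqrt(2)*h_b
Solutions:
 h(b) = C1 + sqrt(2)*b^2/2 + sqrt(2)*b*k/2


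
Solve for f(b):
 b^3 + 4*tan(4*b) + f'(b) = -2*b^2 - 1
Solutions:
 f(b) = C1 - b^4/4 - 2*b^3/3 - b + log(cos(4*b))


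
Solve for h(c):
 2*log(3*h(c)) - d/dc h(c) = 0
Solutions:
 -Integral(1/(log(_y) + log(3)), (_y, h(c)))/2 = C1 - c


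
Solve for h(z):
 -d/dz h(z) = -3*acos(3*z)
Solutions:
 h(z) = C1 + 3*z*acos(3*z) - sqrt(1 - 9*z^2)


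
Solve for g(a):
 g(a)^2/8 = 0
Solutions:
 g(a) = 0


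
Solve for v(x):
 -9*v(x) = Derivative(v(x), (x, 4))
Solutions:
 v(x) = (C1*sin(sqrt(6)*x/2) + C2*cos(sqrt(6)*x/2))*exp(-sqrt(6)*x/2) + (C3*sin(sqrt(6)*x/2) + C4*cos(sqrt(6)*x/2))*exp(sqrt(6)*x/2)
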